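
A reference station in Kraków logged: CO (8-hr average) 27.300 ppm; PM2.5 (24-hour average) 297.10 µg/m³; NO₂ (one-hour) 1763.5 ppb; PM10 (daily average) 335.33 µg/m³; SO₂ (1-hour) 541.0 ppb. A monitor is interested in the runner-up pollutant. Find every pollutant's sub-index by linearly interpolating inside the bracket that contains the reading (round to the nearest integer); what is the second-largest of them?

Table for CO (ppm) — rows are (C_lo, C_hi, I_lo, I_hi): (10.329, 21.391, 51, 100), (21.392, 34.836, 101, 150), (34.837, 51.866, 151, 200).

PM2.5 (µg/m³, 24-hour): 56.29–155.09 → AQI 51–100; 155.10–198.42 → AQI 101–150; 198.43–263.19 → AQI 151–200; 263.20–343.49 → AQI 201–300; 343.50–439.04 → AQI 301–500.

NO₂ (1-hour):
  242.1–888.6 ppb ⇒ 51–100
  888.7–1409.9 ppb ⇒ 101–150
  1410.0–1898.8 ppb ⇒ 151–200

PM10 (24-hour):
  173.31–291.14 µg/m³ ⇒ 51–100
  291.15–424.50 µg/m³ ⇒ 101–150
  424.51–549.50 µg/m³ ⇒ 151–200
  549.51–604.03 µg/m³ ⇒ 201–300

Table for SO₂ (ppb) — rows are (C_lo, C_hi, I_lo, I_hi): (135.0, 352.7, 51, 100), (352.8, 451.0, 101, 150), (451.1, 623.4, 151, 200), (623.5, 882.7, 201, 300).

CO: 27.300 ∈ [21.392, 34.836] ↔ index [101, 150].
101 + (27.300−21.392)·(150−101)/(34.836−21.392) = 101 + 5.908·49/13.444 ≈ 122.53, so AQI = 123.
PM2.5 297.10: bracket 263.20–343.49 → index 201–300; slope 99/80.29, offset 33.90.
AQI = 201 + 99/80.29·33.90 ≈ 242.80 ⇒ 243.
NO₂: 1763.5 ∈ [1410.0, 1898.8] ↔ index [151, 200].
151 + (1763.5−1410.0)·(200−151)/(1898.8−1410.0) = 151 + 353.5·49/488.8 ≈ 186.44, so AQI = 186.
PM10: 335.33 ∈ [291.15, 424.50] ↔ index [101, 150].
101 + (335.33−291.15)·(150−101)/(424.50−291.15) = 101 + 44.18·49/133.35 ≈ 117.23, so AQI = 117.
SO₂: 541.0 ∈ [451.1, 623.4] ↔ index [151, 200].
151 + (541.0−451.1)·(200−151)/(623.4−451.1) = 151 + 89.9·49/172.3 ≈ 176.57, so AQI = 177.
Sub-indices: CO→123, PM2.5→243, NO₂→186, PM10→117, SO₂→177. Ranked high→low: 243, 186, 177, 123, 117. Second-highest sub-index = 186.

186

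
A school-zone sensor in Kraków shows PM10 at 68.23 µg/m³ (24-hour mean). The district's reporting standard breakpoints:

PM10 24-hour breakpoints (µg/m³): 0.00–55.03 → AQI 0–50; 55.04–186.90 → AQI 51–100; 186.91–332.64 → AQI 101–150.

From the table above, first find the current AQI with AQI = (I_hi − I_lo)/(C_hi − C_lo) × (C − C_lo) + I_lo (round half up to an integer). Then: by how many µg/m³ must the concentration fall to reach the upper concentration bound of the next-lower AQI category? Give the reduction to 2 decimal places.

PM10: row 55.04–186.90 (AQI 51–100). (100−51)·(68.23−55.04)/(186.90−55.04) + 51 = 49·13.19/131.86 + 51 ≈ 55.90 → 56.
Current AQI 56 is in the Moderate range (51–100). The next-lower category tops out at AQI 50, whose upper concentration bound is 55.03 µg/m³.
Reduction needed = 68.23 − 55.03 = 13.20 µg/m³.

13.20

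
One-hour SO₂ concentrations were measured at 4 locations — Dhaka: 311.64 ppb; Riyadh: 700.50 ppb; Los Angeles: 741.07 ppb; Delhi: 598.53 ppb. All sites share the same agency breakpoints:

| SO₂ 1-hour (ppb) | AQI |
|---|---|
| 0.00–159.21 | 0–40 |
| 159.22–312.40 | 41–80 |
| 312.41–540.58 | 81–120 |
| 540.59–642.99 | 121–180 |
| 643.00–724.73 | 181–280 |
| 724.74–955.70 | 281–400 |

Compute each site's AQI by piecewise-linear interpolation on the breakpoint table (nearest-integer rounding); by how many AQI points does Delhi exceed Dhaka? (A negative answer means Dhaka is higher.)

Dhaka 311.64: bracket 159.22–312.40 → index 41–80; slope 39/153.18, offset 152.42.
AQI = 41 + 39/153.18·152.42 ≈ 79.81 ⇒ 80.
Riyadh: 700.50 lies in 643.00–724.73, so I_lo=181, I_hi=280, C_lo=643.00, C_hi=724.73.
(280−181)/(724.73−643.00) × (700.50−643.00) + 181 = 99/81.73 × 57.50 + 181 ≈ 250.65 → 251.
Los Angeles: 741.07 lies in 724.74–955.70, so I_lo=281, I_hi=400, C_lo=724.74, C_hi=955.70.
(400−281)/(955.70−724.74) × (741.07−724.74) + 281 = 119/230.96 × 16.33 + 281 ≈ 289.41 → 289.
Delhi: 598.53 lies in 540.59–642.99, so I_lo=121, I_hi=180, C_lo=540.59, C_hi=642.99.
(180−121)/(642.99−540.59) × (598.53−540.59) + 121 = 59/102.40 × 57.94 + 121 ≈ 154.38 → 154.
AQIs: Dhaka=80, Riyadh=251, Los Angeles=289, Delhi=154. Delhi (154) − Dhaka (80) = 74.

74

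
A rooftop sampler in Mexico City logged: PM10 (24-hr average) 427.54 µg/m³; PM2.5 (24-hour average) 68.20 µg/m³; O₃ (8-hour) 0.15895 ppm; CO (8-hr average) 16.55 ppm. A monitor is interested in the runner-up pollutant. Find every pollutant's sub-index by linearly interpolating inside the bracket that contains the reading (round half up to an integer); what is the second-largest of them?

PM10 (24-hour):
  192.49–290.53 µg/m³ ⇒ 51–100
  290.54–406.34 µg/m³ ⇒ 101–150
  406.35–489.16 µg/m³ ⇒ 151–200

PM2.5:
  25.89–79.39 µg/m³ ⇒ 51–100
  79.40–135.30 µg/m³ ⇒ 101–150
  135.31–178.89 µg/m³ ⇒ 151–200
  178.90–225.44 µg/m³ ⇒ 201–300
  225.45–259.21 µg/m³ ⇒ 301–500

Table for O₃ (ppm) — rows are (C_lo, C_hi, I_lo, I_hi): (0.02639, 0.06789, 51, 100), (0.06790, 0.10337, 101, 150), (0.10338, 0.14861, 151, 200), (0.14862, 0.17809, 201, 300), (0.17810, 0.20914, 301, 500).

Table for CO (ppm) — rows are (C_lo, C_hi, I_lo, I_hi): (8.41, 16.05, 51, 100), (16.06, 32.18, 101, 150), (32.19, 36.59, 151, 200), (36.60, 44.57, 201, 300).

164

PM10: 427.54 lies in 406.35–489.16, so I_lo=151, I_hi=200, C_lo=406.35, C_hi=489.16.
(200−151)/(489.16−406.35) × (427.54−406.35) + 151 = 49/82.81 × 21.19 + 151 ≈ 163.54 → 164.
PM2.5: 68.20 ∈ [25.89, 79.39] ↔ index [51, 100].
51 + (68.20−25.89)·(100−51)/(79.39−25.89) = 51 + 42.31·49/53.50 ≈ 89.75, so AQI = 90.
O₃: 0.15895 ∈ [0.14862, 0.17809] ↔ index [201, 300].
201 + (0.15895−0.14862)·(300−201)/(0.17809−0.14862) = 201 + 0.01033·99/0.02947 ≈ 235.70, so AQI = 236.
CO: 16.55 lies in 16.06–32.18, so I_lo=101, I_hi=150, C_lo=16.06, C_hi=32.18.
(150−101)/(32.18−16.06) × (16.55−16.06) + 101 = 49/16.12 × 0.49 + 101 ≈ 102.49 → 102.
Sub-indices: PM10→164, PM2.5→90, O₃→236, CO→102. Ranked high→low: 236, 164, 102, 90. Second-highest sub-index = 164.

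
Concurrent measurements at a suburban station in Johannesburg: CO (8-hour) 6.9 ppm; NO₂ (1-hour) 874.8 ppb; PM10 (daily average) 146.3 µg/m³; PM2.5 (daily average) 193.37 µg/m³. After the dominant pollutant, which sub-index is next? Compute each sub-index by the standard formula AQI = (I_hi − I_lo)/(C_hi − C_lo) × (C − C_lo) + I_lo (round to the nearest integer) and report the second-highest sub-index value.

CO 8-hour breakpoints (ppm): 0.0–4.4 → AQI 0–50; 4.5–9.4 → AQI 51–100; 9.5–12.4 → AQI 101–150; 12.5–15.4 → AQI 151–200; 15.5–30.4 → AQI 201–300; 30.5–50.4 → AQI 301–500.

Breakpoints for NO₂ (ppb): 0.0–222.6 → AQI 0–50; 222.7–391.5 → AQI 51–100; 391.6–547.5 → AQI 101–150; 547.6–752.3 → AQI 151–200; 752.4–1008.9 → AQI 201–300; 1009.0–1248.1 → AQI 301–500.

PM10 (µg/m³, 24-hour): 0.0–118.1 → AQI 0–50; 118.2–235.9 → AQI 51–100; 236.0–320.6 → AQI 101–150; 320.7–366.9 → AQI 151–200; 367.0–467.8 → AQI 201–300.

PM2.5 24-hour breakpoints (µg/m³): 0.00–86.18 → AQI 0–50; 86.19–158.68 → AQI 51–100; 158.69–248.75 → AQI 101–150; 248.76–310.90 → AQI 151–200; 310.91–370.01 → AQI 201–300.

CO: row 4.5–9.4 (AQI 51–100). (100−51)·(6.9−4.5)/(9.4−4.5) + 51 = 49·2.4/4.9 + 51 ≈ 75.00 → 75.
NO₂: 874.8 lies in 752.4–1008.9, so I_lo=201, I_hi=300, C_lo=752.4, C_hi=1008.9.
(300−201)/(1008.9−752.4) × (874.8−752.4) + 201 = 99/256.5 × 122.4 + 201 ≈ 248.24 → 248.
PM10: 146.3 lies in 118.2–235.9, so I_lo=51, I_hi=100, C_lo=118.2, C_hi=235.9.
(100−51)/(235.9−118.2) × (146.3−118.2) + 51 = 49/117.7 × 28.1 + 51 ≈ 62.70 → 63.
PM2.5: row 158.69–248.75 (AQI 101–150). (150−101)·(193.37−158.69)/(248.75−158.69) + 101 = 49·34.68/90.06 + 101 ≈ 119.87 → 120.
Sub-indices: CO→75, NO₂→248, PM10→63, PM2.5→120. Ranked high→low: 248, 120, 75, 63. Second-highest sub-index = 120.

120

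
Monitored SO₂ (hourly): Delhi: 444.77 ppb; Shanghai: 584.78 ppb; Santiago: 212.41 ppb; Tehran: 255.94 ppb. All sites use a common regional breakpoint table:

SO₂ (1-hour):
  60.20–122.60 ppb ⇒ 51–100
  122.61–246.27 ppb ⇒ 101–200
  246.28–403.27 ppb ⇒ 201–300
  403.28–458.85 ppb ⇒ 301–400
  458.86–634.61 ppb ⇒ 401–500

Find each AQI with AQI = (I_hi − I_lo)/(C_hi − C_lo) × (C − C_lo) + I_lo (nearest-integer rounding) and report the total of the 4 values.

1227

Delhi: 444.77 ∈ [403.28, 458.85] ↔ index [301, 400].
301 + (444.77−403.28)·(400−301)/(458.85−403.28) = 301 + 41.49·99/55.57 ≈ 374.92, so AQI = 375.
Shanghai: 584.78 lies in 458.86–634.61, so I_lo=401, I_hi=500, C_lo=458.86, C_hi=634.61.
(500−401)/(634.61−458.86) × (584.78−458.86) + 401 = 99/175.75 × 125.92 + 401 ≈ 471.93 → 472.
Santiago: 212.41 ∈ [122.61, 246.27] ↔ index [101, 200].
101 + (212.41−122.61)·(200−101)/(246.27−122.61) = 101 + 89.80·99/123.66 ≈ 172.89, so AQI = 173.
Tehran: row 246.28–403.27 (AQI 201–300). (300−201)·(255.94−246.28)/(403.27−246.28) + 201 = 99·9.66/156.99 + 201 ≈ 207.09 → 207.
AQIs: Delhi=375, Shanghai=472, Santiago=173, Tehran=207. Sum = 375 + 472 + 173 + 207 = 1227.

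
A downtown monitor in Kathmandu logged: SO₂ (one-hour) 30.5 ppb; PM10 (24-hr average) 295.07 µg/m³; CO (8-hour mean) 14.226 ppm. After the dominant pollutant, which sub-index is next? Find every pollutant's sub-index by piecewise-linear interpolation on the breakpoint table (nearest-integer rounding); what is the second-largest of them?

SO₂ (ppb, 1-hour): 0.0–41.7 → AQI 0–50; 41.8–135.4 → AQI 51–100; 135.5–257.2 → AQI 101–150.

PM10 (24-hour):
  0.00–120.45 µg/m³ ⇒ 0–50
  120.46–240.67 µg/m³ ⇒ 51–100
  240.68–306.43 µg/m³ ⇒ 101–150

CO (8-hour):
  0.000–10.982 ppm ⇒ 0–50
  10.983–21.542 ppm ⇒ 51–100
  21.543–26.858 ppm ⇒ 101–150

66

SO₂: row 0.0–41.7 (AQI 0–50). (50−0)·(30.5−0.0)/(41.7−0.0) + 0 = 50·30.5/41.7 + 0 ≈ 36.57 → 37.
PM10: 295.07 lies in 240.68–306.43, so I_lo=101, I_hi=150, C_lo=240.68, C_hi=306.43.
(150−101)/(306.43−240.68) × (295.07−240.68) + 101 = 49/65.75 × 54.39 + 101 ≈ 141.53 → 142.
CO: 14.226 lies in 10.983–21.542, so I_lo=51, I_hi=100, C_lo=10.983, C_hi=21.542.
(100−51)/(21.542−10.983) × (14.226−10.983) + 51 = 49/10.559 × 3.243 + 51 ≈ 66.05 → 66.
Sub-indices: SO₂→37, PM10→142, CO→66. Ranked high→low: 142, 66, 37. Second-highest sub-index = 66.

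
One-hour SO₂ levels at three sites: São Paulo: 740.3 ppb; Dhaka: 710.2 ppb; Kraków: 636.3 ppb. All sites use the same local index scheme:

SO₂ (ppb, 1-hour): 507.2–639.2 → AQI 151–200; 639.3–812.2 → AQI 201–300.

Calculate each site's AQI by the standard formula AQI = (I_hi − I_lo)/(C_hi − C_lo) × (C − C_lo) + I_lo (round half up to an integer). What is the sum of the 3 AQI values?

700

São Paulo: row 639.3–812.2 (AQI 201–300). (300−201)·(740.3−639.3)/(812.2−639.3) + 201 = 99·101.0/172.9 + 201 ≈ 258.83 → 259.
Dhaka: row 639.3–812.2 (AQI 201–300). (300−201)·(710.2−639.3)/(812.2−639.3) + 201 = 99·70.9/172.9 + 201 ≈ 241.60 → 242.
Kraków: row 507.2–639.2 (AQI 151–200). (200−151)·(636.3−507.2)/(639.2−507.2) + 151 = 49·129.1/132.0 + 151 ≈ 198.92 → 199.
AQIs: São Paulo=259, Dhaka=242, Kraków=199. Sum = 259 + 242 + 199 = 700.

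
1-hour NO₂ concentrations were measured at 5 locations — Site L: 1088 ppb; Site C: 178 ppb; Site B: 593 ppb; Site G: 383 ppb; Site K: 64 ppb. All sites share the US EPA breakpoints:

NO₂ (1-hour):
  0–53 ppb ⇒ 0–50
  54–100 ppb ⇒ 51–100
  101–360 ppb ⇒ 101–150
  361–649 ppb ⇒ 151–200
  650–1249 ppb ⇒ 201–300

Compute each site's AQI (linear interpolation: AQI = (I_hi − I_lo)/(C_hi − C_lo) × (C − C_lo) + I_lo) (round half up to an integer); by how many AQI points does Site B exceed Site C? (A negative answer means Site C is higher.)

Site L 1088: bracket 650–1249 → index 201–300; slope 99/599, offset 438.
AQI = 201 + 99/599·438 ≈ 273.39 ⇒ 273.
Site C: 178 lies in 101–360, so I_lo=101, I_hi=150, C_lo=101, C_hi=360.
(150−101)/(360−101) × (178−101) + 101 = 49/259 × 77 + 101 ≈ 115.57 → 116.
Site B: row 361–649 (AQI 151–200). (200−151)·(593−361)/(649−361) + 151 = 49·232/288 + 151 ≈ 190.47 → 190.
Site G: row 361–649 (AQI 151–200). (200−151)·(383−361)/(649−361) + 151 = 49·22/288 + 151 ≈ 154.74 → 155.
Site K: 64 ∈ [54, 100] ↔ index [51, 100].
51 + (64−54)·(100−51)/(100−54) = 51 + 10·49/46 ≈ 61.65, so AQI = 62.
AQIs: Site L=273, Site C=116, Site B=190, Site G=155, Site K=62. Site B (190) − Site C (116) = 74.

74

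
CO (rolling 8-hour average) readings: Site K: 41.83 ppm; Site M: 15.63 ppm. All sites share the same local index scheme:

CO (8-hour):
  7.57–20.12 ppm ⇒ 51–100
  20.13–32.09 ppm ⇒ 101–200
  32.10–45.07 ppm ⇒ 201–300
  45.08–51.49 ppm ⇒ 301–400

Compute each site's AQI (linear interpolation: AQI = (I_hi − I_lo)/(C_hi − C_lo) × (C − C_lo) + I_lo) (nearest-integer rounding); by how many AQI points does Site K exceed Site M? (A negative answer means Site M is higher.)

193

Site K 41.83: bracket 32.10–45.07 → index 201–300; slope 99/12.97, offset 9.73.
AQI = 201 + 99/12.97·9.73 ≈ 275.27 ⇒ 275.
Site M: 15.63 lies in 7.57–20.12, so I_lo=51, I_hi=100, C_lo=7.57, C_hi=20.12.
(100−51)/(20.12−7.57) × (15.63−7.57) + 51 = 49/12.55 × 8.06 + 51 ≈ 82.47 → 82.
AQIs: Site K=275, Site M=82. Site K (275) − Site M (82) = 193.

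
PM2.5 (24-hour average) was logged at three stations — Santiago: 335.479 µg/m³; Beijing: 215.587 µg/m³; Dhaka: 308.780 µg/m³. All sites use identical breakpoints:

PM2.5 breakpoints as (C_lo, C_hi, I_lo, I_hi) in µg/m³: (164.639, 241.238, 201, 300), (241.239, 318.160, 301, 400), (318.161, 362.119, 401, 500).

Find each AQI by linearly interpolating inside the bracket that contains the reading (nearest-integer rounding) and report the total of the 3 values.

1095

Santiago: 335.479 ∈ [318.161, 362.119] ↔ index [401, 500].
401 + (335.479−318.161)·(500−401)/(362.119−318.161) = 401 + 17.318·99/43.958 ≈ 440.00, so AQI = 440.
Beijing: row 164.639–241.238 (AQI 201–300). (300−201)·(215.587−164.639)/(241.238−164.639) + 201 = 99·50.948/76.599 + 201 ≈ 266.85 → 267.
Dhaka: row 241.239–318.160 (AQI 301–400). (400−301)·(308.780−241.239)/(318.160−241.239) + 301 = 99·67.541/76.921 + 301 ≈ 387.93 → 388.
AQIs: Santiago=440, Beijing=267, Dhaka=388. Sum = 440 + 267 + 388 = 1095.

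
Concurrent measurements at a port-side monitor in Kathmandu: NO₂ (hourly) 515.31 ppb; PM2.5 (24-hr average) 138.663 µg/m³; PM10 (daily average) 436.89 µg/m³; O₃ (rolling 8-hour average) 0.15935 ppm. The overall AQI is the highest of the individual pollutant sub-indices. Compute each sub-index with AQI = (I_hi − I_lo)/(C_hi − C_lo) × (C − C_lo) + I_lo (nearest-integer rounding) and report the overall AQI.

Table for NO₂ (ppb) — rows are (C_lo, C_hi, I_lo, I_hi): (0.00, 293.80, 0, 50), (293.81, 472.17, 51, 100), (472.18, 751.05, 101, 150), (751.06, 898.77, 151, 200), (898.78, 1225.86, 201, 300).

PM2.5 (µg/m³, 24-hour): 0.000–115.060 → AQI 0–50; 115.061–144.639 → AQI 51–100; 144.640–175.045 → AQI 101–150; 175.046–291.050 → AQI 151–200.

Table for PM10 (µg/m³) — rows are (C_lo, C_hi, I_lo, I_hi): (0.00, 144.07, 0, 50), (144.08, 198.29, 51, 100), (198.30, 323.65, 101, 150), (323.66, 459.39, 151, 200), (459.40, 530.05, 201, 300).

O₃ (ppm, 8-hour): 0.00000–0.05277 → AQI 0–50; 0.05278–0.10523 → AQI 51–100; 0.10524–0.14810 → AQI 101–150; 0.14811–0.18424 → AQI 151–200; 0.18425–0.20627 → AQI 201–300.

192

NO₂: row 472.18–751.05 (AQI 101–150). (150−101)·(515.31−472.18)/(751.05−472.18) + 101 = 49·43.13/278.87 + 101 ≈ 108.58 → 109.
PM2.5 138.663: bracket 115.061–144.639 → index 51–100; slope 49/29.578, offset 23.602.
AQI = 51 + 49/29.578·23.602 ≈ 90.10 ⇒ 90.
PM10: 436.89 ∈ [323.66, 459.39] ↔ index [151, 200].
151 + (436.89−323.66)·(200−151)/(459.39−323.66) = 151 + 113.23·49/135.73 ≈ 191.88, so AQI = 192.
O₃: 0.15935 lies in 0.14811–0.18424, so I_lo=151, I_hi=200, C_lo=0.14811, C_hi=0.18424.
(200−151)/(0.18424−0.14811) × (0.15935−0.14811) + 151 = 49/0.03613 × 0.01124 + 151 ≈ 166.24 → 166.
Sub-indices: NO₂→109, PM2.5→90, PM10→192, O₃→166. Overall AQI = max = 192; dominant pollutant is PM10.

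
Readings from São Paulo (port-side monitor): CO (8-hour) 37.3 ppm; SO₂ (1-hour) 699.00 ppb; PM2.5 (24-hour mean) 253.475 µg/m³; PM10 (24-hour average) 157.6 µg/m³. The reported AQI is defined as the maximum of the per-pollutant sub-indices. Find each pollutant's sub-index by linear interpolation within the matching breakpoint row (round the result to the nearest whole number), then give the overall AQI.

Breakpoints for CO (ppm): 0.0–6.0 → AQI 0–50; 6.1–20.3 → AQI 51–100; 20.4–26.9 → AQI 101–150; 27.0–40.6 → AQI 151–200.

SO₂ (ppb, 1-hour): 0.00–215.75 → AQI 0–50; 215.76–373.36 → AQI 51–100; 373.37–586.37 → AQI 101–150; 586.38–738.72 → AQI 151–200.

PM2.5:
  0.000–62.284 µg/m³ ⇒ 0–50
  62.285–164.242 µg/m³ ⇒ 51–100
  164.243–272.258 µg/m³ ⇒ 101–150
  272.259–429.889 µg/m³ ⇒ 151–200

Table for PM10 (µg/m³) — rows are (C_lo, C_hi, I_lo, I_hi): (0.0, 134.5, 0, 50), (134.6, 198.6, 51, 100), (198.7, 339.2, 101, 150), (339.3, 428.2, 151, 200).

188

CO: 37.3 ∈ [27.0, 40.6] ↔ index [151, 200].
151 + (37.3−27.0)·(200−151)/(40.6−27.0) = 151 + 10.3·49/13.6 ≈ 188.11, so AQI = 188.
SO₂: 699.00 ∈ [586.38, 738.72] ↔ index [151, 200].
151 + (699.00−586.38)·(200−151)/(738.72−586.38) = 151 + 112.62·49/152.34 ≈ 187.22, so AQI = 187.
PM2.5: 253.475 lies in 164.243–272.258, so I_lo=101, I_hi=150, C_lo=164.243, C_hi=272.258.
(150−101)/(272.258−164.243) × (253.475−164.243) + 101 = 49/108.015 × 89.232 + 101 ≈ 141.48 → 141.
PM10: 157.6 ∈ [134.6, 198.6] ↔ index [51, 100].
51 + (157.6−134.6)·(100−51)/(198.6−134.6) = 51 + 23.0·49/64.0 ≈ 68.61, so AQI = 69.
Sub-indices: CO→188, SO₂→187, PM2.5→141, PM10→69. Overall AQI = max = 188; dominant pollutant is CO.
AQI 188: Unhealthy.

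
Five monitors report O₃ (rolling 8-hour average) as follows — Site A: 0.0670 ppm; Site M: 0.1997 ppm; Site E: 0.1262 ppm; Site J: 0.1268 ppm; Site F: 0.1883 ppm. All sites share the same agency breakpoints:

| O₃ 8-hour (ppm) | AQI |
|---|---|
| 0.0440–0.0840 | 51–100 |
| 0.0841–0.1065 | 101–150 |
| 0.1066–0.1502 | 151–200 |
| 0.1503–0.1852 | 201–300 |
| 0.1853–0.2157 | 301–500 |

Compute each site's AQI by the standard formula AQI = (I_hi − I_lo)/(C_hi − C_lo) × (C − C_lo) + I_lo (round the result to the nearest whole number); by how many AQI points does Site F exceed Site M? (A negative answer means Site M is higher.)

Site A: 0.0670 lies in 0.0440–0.0840, so I_lo=51, I_hi=100, C_lo=0.0440, C_hi=0.0840.
(100−51)/(0.0840−0.0440) × (0.0670−0.0440) + 51 = 49/0.0400 × 0.0230 + 51 ≈ 79.18 → 79.
Site M: row 0.1853–0.2157 (AQI 301–500). (500−301)·(0.1997−0.1853)/(0.2157−0.1853) + 301 = 199·0.0144/0.0304 + 301 ≈ 395.26 → 395.
Site E 0.1262: bracket 0.1066–0.1502 → index 151–200; slope 49/0.0436, offset 0.0196.
AQI = 151 + 49/0.0436·0.0196 ≈ 173.03 ⇒ 173.
Site J: row 0.1066–0.1502 (AQI 151–200). (200−151)·(0.1268−0.1066)/(0.1502−0.1066) + 151 = 49·0.0202/0.0436 + 151 ≈ 173.70 → 174.
Site F: 0.1883 lies in 0.1853–0.2157, so I_lo=301, I_hi=500, C_lo=0.1853, C_hi=0.2157.
(500−301)/(0.2157−0.1853) × (0.1883−0.1853) + 301 = 199/0.0304 × 0.0030 + 301 ≈ 320.64 → 321.
AQIs: Site A=79, Site M=395, Site E=173, Site J=174, Site F=321. Site F (321) − Site M (395) = -74.

-74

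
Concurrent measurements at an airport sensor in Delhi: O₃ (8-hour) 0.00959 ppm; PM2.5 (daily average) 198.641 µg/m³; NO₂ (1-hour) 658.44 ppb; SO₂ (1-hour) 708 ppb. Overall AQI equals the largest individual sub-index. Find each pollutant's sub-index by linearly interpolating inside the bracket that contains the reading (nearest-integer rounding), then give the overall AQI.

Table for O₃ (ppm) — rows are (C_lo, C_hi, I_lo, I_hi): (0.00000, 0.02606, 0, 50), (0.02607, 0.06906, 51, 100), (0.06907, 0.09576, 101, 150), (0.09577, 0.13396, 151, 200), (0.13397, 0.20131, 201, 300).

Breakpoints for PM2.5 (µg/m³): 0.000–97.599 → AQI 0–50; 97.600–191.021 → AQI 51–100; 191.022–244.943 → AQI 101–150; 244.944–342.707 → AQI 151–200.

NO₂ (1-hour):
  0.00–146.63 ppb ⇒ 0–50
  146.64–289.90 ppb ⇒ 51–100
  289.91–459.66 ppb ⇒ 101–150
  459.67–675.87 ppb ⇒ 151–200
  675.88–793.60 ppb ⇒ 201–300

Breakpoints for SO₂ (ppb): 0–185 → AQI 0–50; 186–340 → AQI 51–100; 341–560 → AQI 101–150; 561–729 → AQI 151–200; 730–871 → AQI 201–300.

196

O₃: 0.00959 ∈ [0.00000, 0.02606] ↔ index [0, 50].
0 + (0.00959−0.00000)·(50−0)/(0.02606−0.00000) = 0 + 0.00959·50/0.02606 ≈ 18.40, so AQI = 18.
PM2.5: 198.641 lies in 191.022–244.943, so I_lo=101, I_hi=150, C_lo=191.022, C_hi=244.943.
(150−101)/(244.943−191.022) × (198.641−191.022) + 101 = 49/53.921 × 7.619 + 101 ≈ 107.92 → 108.
NO₂ 658.44: bracket 459.67–675.87 → index 151–200; slope 49/216.20, offset 198.77.
AQI = 151 + 49/216.20·198.77 ≈ 196.05 ⇒ 196.
SO₂ 708: bracket 561–729 → index 151–200; slope 49/168, offset 147.
AQI = 151 + 49/168·147 ≈ 193.88 ⇒ 194.
Sub-indices: O₃→18, PM2.5→108, NO₂→196, SO₂→194. Overall AQI = max = 196; dominant pollutant is NO₂.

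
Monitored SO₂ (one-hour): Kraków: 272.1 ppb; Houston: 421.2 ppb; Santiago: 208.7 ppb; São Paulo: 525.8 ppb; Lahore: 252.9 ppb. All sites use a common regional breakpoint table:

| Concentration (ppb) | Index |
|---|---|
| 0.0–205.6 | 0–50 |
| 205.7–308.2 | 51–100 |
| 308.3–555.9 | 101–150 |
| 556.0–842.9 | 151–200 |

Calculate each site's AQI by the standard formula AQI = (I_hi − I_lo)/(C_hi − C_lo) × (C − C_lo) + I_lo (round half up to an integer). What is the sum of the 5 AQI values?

Kraków: 272.1 ∈ [205.7, 308.2] ↔ index [51, 100].
51 + (272.1−205.7)·(100−51)/(308.2−205.7) = 51 + 66.4·49/102.5 ≈ 82.74, so AQI = 83.
Houston 421.2: bracket 308.3–555.9 → index 101–150; slope 49/247.6, offset 112.9.
AQI = 101 + 49/247.6·112.9 ≈ 123.34 ⇒ 123.
Santiago: 208.7 ∈ [205.7, 308.2] ↔ index [51, 100].
51 + (208.7−205.7)·(100−51)/(308.2−205.7) = 51 + 3.0·49/102.5 ≈ 52.43, so AQI = 52.
São Paulo: 525.8 lies in 308.3–555.9, so I_lo=101, I_hi=150, C_lo=308.3, C_hi=555.9.
(150−101)/(555.9−308.3) × (525.8−308.3) + 101 = 49/247.6 × 217.5 + 101 ≈ 144.04 → 144.
Lahore: row 205.7–308.2 (AQI 51–100). (100−51)·(252.9−205.7)/(308.2−205.7) + 51 = 49·47.2/102.5 + 51 ≈ 73.56 → 74.
AQIs: Kraków=83, Houston=123, Santiago=52, São Paulo=144, Lahore=74. Sum = 83 + 123 + 52 + 144 + 74 = 476.

476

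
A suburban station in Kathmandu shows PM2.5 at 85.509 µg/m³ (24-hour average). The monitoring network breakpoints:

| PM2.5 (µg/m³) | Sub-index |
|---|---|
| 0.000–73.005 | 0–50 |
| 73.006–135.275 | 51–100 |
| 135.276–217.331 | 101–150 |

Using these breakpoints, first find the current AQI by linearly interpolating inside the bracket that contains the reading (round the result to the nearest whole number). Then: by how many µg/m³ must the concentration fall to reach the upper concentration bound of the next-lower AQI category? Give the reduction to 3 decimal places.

PM2.5: 85.509 lies in 73.006–135.275, so I_lo=51, I_hi=100, C_lo=73.006, C_hi=135.275.
(100−51)/(135.275−73.006) × (85.509−73.006) + 51 = 49/62.269 × 12.503 + 51 ≈ 60.84 → 61.
Current AQI 61 is in the Moderate range (51–100). The next-lower category tops out at AQI 50, whose upper concentration bound is 73.005 µg/m³.
Reduction needed = 85.509 − 73.005 = 12.504 µg/m³.

12.504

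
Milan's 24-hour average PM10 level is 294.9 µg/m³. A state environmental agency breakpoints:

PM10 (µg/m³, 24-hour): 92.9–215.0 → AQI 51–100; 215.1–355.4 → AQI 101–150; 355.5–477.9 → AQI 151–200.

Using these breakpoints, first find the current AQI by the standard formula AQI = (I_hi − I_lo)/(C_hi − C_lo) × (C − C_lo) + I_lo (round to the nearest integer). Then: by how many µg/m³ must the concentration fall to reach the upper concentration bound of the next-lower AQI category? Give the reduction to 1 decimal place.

PM10: row 215.1–355.4 (AQI 101–150). (150−101)·(294.9−215.1)/(355.4−215.1) + 101 = 49·79.8/140.3 + 101 ≈ 128.87 → 129.
Current AQI 129 is in the Unhealthy for Sensitive Groups range (101–150). The next-lower category tops out at AQI 100, whose upper concentration bound is 215.0 µg/m³.
Reduction needed = 294.9 − 215.0 = 79.9 µg/m³.

79.9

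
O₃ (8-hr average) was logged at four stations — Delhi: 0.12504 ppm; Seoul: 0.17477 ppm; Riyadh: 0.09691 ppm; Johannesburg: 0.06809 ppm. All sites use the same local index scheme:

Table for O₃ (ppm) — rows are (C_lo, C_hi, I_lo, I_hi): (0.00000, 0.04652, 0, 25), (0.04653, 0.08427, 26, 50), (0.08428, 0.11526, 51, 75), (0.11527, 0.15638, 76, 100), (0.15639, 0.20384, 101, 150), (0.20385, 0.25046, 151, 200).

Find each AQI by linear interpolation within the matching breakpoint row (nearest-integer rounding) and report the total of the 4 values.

303

Delhi: 0.12504 ∈ [0.11527, 0.15638] ↔ index [76, 100].
76 + (0.12504−0.11527)·(100−76)/(0.15638−0.11527) = 76 + 0.00977·24/0.04111 ≈ 81.70, so AQI = 82.
Seoul: 0.17477 lies in 0.15639–0.20384, so I_lo=101, I_hi=150, C_lo=0.15639, C_hi=0.20384.
(150−101)/(0.20384−0.15639) × (0.17477−0.15639) + 101 = 49/0.04745 × 0.01838 + 101 ≈ 119.98 → 120.
Riyadh: row 0.08428–0.11526 (AQI 51–75). (75−51)·(0.09691−0.08428)/(0.11526−0.08428) + 51 = 24·0.01263/0.03098 + 51 ≈ 60.78 → 61.
Johannesburg: 0.06809 ∈ [0.04653, 0.08427] ↔ index [26, 50].
26 + (0.06809−0.04653)·(50−26)/(0.08427−0.04653) = 26 + 0.02156·24/0.03774 ≈ 39.71, so AQI = 40.
AQIs: Delhi=82, Seoul=120, Riyadh=61, Johannesburg=40. Sum = 82 + 120 + 61 + 40 = 303.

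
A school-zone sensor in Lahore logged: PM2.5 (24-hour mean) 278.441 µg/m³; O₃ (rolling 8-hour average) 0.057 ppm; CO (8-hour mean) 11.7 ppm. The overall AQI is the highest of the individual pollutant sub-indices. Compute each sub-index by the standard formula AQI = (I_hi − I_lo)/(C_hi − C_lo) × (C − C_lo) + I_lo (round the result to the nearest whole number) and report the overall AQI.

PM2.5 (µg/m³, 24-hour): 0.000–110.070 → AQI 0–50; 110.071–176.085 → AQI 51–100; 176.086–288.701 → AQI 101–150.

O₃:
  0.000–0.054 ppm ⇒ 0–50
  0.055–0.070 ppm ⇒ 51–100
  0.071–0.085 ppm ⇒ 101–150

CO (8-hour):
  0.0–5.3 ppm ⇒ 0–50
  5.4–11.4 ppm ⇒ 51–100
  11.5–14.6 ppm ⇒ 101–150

PM2.5: 278.441 ∈ [176.086, 288.701] ↔ index [101, 150].
101 + (278.441−176.086)·(150−101)/(288.701−176.086) = 101 + 102.355·49/112.615 ≈ 145.54, so AQI = 146.
O₃: 0.057 lies in 0.055–0.070, so I_lo=51, I_hi=100, C_lo=0.055, C_hi=0.070.
(100−51)/(0.070−0.055) × (0.057−0.055) + 51 = 49/0.015 × 0.002 + 51 ≈ 57.53 → 58.
CO: row 11.5–14.6 (AQI 101–150). (150−101)·(11.7−11.5)/(14.6−11.5) + 101 = 49·0.2/3.1 + 101 ≈ 104.16 → 104.
Sub-indices: PM2.5→146, O₃→58, CO→104. Overall AQI = max = 146; dominant pollutant is PM2.5.

146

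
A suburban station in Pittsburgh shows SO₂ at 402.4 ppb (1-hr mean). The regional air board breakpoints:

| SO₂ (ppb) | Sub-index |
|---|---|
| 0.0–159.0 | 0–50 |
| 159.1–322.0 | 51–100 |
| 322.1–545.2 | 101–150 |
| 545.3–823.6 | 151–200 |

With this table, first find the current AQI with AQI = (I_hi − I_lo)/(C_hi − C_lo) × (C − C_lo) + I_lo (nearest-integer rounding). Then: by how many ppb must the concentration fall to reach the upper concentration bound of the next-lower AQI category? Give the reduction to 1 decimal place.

SO₂: row 322.1–545.2 (AQI 101–150). (150−101)·(402.4−322.1)/(545.2−322.1) + 101 = 49·80.3/223.1 + 101 ≈ 118.64 → 119.
Current AQI 119 is in the Unhealthy for Sensitive Groups range (101–150). The next-lower category tops out at AQI 100, whose upper concentration bound is 322.0 ppb.
Reduction needed = 402.4 − 322.0 = 80.4 ppb.

80.4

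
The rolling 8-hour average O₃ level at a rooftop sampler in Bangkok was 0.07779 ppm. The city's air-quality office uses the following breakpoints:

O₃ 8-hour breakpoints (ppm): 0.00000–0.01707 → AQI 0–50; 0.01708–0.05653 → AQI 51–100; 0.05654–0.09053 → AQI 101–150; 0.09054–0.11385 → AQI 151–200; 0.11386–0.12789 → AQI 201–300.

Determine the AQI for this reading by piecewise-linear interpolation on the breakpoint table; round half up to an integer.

O₃: row 0.05654–0.09053 (AQI 101–150). (150−101)·(0.07779−0.05654)/(0.09053−0.05654) + 101 = 49·0.02125/0.03399 + 101 ≈ 131.63 → 132.

132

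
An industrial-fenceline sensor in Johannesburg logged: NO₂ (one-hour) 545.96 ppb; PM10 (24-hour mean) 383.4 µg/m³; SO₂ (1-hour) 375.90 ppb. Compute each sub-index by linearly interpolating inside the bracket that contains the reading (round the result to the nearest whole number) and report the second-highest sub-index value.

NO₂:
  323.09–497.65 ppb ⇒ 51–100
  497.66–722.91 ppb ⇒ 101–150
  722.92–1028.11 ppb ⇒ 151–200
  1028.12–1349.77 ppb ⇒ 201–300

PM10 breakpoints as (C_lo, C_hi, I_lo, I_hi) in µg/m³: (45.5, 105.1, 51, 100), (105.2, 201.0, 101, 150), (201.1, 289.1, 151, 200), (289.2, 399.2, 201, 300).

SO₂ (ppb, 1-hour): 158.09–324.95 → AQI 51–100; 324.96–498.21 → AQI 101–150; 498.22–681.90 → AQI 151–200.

NO₂ 545.96: bracket 497.66–722.91 → index 101–150; slope 49/225.25, offset 48.30.
AQI = 101 + 49/225.25·48.30 ≈ 111.51 ⇒ 112.
PM10: 383.4 ∈ [289.2, 399.2] ↔ index [201, 300].
201 + (383.4−289.2)·(300−201)/(399.2−289.2) = 201 + 94.2·99/110.0 ≈ 285.78, so AQI = 286.
SO₂ 375.90: bracket 324.96–498.21 → index 101–150; slope 49/173.25, offset 50.94.
AQI = 101 + 49/173.25·50.94 ≈ 115.41 ⇒ 115.
Sub-indices: NO₂→112, PM10→286, SO₂→115. Ranked high→low: 286, 115, 112. Second-highest sub-index = 115.

115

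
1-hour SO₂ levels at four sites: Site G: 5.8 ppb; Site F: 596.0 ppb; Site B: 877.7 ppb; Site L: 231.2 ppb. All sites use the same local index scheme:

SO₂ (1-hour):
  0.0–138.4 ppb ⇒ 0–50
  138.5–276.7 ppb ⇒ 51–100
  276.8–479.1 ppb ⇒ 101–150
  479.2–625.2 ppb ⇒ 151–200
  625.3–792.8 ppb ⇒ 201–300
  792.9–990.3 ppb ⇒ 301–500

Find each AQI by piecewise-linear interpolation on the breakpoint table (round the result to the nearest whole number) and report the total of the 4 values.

Site G 5.8: bracket 0.0–138.4 → index 0–50; slope 50/138.4, offset 5.8.
AQI = 0 + 50/138.4·5.8 ≈ 2.10 ⇒ 2.
Site F: 596.0 ∈ [479.2, 625.2] ↔ index [151, 200].
151 + (596.0−479.2)·(200−151)/(625.2−479.2) = 151 + 116.8·49/146.0 ≈ 190.20, so AQI = 190.
Site B: 877.7 ∈ [792.9, 990.3] ↔ index [301, 500].
301 + (877.7−792.9)·(500−301)/(990.3−792.9) = 301 + 84.8·199/197.4 ≈ 386.49, so AQI = 386.
Site L: row 138.5–276.7 (AQI 51–100). (100−51)·(231.2−138.5)/(276.7−138.5) + 51 = 49·92.7/138.2 + 51 ≈ 83.87 → 84.
AQIs: Site G=2, Site F=190, Site B=386, Site L=84. Sum = 2 + 190 + 386 + 84 = 662.

662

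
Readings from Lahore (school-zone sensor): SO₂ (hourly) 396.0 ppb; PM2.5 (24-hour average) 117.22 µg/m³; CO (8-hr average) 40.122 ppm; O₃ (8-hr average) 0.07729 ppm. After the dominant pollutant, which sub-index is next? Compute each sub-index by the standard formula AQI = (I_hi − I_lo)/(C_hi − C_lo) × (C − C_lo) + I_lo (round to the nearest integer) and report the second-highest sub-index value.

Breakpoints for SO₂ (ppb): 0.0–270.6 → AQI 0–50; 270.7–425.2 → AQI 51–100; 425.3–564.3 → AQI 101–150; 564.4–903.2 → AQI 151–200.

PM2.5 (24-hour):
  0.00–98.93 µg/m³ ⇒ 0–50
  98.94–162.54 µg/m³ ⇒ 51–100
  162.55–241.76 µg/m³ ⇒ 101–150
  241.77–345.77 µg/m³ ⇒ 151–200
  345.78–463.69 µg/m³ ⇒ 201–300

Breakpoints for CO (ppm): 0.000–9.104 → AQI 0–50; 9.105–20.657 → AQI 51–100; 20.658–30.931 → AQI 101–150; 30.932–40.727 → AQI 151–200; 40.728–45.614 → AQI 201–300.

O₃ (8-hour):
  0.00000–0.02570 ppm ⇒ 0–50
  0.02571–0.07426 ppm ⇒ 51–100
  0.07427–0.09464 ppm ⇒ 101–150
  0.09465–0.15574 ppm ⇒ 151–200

SO₂: row 270.7–425.2 (AQI 51–100). (100−51)·(396.0−270.7)/(425.2−270.7) + 51 = 49·125.3/154.5 + 51 ≈ 90.74 → 91.
PM2.5: 117.22 lies in 98.94–162.54, so I_lo=51, I_hi=100, C_lo=98.94, C_hi=162.54.
(100−51)/(162.54−98.94) × (117.22−98.94) + 51 = 49/63.60 × 18.28 + 51 ≈ 65.08 → 65.
CO 40.122: bracket 30.932–40.727 → index 151–200; slope 49/9.795, offset 9.190.
AQI = 151 + 49/9.795·9.190 ≈ 196.97 ⇒ 197.
O₃ 0.07729: bracket 0.07427–0.09464 → index 101–150; slope 49/0.02037, offset 0.00302.
AQI = 101 + 49/0.02037·0.00302 ≈ 108.26 ⇒ 108.
Sub-indices: SO₂→91, PM2.5→65, CO→197, O₃→108. Ranked high→low: 197, 108, 91, 65. Second-highest sub-index = 108.

108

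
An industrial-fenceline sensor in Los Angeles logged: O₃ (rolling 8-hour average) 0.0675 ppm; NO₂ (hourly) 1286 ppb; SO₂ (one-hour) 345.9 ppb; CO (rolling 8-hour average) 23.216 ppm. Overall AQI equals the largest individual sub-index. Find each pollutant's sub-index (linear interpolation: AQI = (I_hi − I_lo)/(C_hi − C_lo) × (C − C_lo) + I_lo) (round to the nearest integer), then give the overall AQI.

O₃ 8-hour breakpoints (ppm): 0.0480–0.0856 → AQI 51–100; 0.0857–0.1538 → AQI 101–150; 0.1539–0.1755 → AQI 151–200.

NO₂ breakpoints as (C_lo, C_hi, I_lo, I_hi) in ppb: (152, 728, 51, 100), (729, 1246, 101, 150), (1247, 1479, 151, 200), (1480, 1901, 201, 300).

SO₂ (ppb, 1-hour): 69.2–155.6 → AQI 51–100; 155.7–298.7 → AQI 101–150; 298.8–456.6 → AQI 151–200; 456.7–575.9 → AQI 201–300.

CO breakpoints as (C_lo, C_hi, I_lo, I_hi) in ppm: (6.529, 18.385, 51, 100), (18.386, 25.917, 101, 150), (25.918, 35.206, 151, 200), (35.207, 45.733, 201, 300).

O₃ 0.0675: bracket 0.0480–0.0856 → index 51–100; slope 49/0.0376, offset 0.0195.
AQI = 51 + 49/0.0376·0.0195 ≈ 76.41 ⇒ 76.
NO₂: 1286 lies in 1247–1479, so I_lo=151, I_hi=200, C_lo=1247, C_hi=1479.
(200−151)/(1479−1247) × (1286−1247) + 151 = 49/232 × 39 + 151 ≈ 159.24 → 159.
SO₂ 345.9: bracket 298.8–456.6 → index 151–200; slope 49/157.8, offset 47.1.
AQI = 151 + 49/157.8·47.1 ≈ 165.63 ⇒ 166.
CO: 23.216 ∈ [18.386, 25.917] ↔ index [101, 150].
101 + (23.216−18.386)·(150−101)/(25.917−18.386) = 101 + 4.830·49/7.531 ≈ 132.43, so AQI = 132.
Sub-indices: O₃→76, NO₂→159, SO₂→166, CO→132. Overall AQI = max = 166; dominant pollutant is SO₂.
AQI 166: Unhealthy.

166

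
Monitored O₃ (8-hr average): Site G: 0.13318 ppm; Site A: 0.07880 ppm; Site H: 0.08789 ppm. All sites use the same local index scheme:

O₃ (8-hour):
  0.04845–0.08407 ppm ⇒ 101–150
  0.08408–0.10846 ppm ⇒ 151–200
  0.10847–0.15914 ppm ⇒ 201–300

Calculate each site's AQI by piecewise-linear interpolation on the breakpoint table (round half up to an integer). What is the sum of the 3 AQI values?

551

Site G: 0.13318 ∈ [0.10847, 0.15914] ↔ index [201, 300].
201 + (0.13318−0.10847)·(300−201)/(0.15914−0.10847) = 201 + 0.02471·99/0.05067 ≈ 249.28, so AQI = 249.
Site A: row 0.04845–0.08407 (AQI 101–150). (150−101)·(0.07880−0.04845)/(0.08407−0.04845) + 101 = 49·0.03035/0.03562 + 101 ≈ 142.75 → 143.
Site H: 0.08789 ∈ [0.08408, 0.10846] ↔ index [151, 200].
151 + (0.08789−0.08408)·(200−151)/(0.10846−0.08408) = 151 + 0.00381·49/0.02438 ≈ 158.66, so AQI = 159.
AQIs: Site G=249, Site A=143, Site H=159. Sum = 249 + 143 + 159 = 551.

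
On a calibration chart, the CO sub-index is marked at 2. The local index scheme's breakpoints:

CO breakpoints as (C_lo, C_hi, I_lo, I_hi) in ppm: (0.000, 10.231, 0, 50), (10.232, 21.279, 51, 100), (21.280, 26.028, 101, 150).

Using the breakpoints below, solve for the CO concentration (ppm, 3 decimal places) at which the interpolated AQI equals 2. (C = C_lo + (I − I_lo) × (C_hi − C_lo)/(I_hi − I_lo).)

0.409

AQI 2 lies in the 0–50 band, which corresponds to 0.000–10.231 ppm.
C = 0.000 + (2−0)×(10.231−0.000)/(50−0) = 0.000 + 2×10.231/50 ≈ 0.40924 ppm → 0.409 ppm to 3 dp.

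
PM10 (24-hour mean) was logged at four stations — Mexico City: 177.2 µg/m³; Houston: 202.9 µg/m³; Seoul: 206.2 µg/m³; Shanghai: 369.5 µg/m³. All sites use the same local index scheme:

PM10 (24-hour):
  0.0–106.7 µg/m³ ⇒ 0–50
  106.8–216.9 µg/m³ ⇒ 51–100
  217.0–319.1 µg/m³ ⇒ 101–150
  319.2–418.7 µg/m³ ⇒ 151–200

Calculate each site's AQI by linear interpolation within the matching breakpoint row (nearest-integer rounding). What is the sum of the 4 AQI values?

447

Mexico City: row 106.8–216.9 (AQI 51–100). (100−51)·(177.2−106.8)/(216.9−106.8) + 51 = 49·70.4/110.1 + 51 ≈ 82.33 → 82.
Houston 202.9: bracket 106.8–216.9 → index 51–100; slope 49/110.1, offset 96.1.
AQI = 51 + 49/110.1·96.1 ≈ 93.77 ⇒ 94.
Seoul: row 106.8–216.9 (AQI 51–100). (100−51)·(206.2−106.8)/(216.9−106.8) + 51 = 49·99.4/110.1 + 51 ≈ 95.24 → 95.
Shanghai 369.5: bracket 319.2–418.7 → index 151–200; slope 49/99.5, offset 50.3.
AQI = 151 + 49/99.5·50.3 ≈ 175.77 ⇒ 176.
AQIs: Mexico City=82, Houston=94, Seoul=95, Shanghai=176. Sum = 82 + 94 + 95 + 176 = 447.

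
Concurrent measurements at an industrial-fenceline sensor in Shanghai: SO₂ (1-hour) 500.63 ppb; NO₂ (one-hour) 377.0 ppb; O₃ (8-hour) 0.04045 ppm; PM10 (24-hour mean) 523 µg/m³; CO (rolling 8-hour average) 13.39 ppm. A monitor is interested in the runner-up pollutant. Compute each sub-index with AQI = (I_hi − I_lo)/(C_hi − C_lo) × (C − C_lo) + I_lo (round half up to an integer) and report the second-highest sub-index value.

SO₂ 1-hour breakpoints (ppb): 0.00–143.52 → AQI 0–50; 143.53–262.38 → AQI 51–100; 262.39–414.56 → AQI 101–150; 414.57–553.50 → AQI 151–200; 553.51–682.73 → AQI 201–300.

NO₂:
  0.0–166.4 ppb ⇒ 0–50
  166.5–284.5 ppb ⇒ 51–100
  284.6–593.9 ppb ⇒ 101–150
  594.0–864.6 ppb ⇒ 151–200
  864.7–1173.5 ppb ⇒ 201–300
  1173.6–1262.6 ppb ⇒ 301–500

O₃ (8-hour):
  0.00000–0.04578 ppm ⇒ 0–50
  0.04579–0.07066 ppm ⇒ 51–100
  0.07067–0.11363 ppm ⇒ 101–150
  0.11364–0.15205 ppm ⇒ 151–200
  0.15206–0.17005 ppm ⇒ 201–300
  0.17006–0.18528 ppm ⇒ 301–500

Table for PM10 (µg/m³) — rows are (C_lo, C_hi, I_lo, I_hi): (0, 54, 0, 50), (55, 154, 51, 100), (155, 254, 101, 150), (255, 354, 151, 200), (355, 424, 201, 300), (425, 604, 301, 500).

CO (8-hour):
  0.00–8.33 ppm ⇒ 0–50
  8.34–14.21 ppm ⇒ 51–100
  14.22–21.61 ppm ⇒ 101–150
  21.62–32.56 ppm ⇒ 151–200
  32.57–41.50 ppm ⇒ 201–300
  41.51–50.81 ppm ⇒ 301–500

181

SO₂ 500.63: bracket 414.57–553.50 → index 151–200; slope 49/138.93, offset 86.06.
AQI = 151 + 49/138.93·86.06 ≈ 181.35 ⇒ 181.
NO₂: row 284.6–593.9 (AQI 101–150). (150−101)·(377.0−284.6)/(593.9−284.6) + 101 = 49·92.4/309.3 + 101 ≈ 115.64 → 116.
O₃: row 0.00000–0.04578 (AQI 0–50). (50−0)·(0.04045−0.00000)/(0.04578−0.00000) + 0 = 50·0.04045/0.04578 + 0 ≈ 44.18 → 44.
PM10: 523 lies in 425–604, so I_lo=301, I_hi=500, C_lo=425, C_hi=604.
(500−301)/(604−425) × (523−425) + 301 = 199/179 × 98 + 301 ≈ 409.95 → 410.
CO 13.39: bracket 8.34–14.21 → index 51–100; slope 49/5.87, offset 5.05.
AQI = 51 + 49/5.87·5.05 ≈ 93.16 ⇒ 93.
Sub-indices: SO₂→181, NO₂→116, O₃→44, PM10→410, CO→93. Ranked high→low: 410, 181, 116, 93, 44. Second-highest sub-index = 181.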